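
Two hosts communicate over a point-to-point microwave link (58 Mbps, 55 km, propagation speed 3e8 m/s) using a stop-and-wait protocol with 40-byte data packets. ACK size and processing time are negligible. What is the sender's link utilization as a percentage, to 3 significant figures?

t_tx = L/R = 320/58000000 = 5.51724e-06 s.
t_prop = 55000/300000000 = 0.000183333 s; RTT = 0.000366667 s.
Cycle = t_tx + RTT = 0.000372184 s.
Utilization = t_tx / cycle = 5.51724e-06/0.000372184 = 1.48 %.

1.48 %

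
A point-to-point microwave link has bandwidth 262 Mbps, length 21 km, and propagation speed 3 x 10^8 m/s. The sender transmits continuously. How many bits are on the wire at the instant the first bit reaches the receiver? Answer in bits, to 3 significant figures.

Propagation delay = 21000 / 300000000 = 7e-05 s.
BDP = R × t_prop = 262000000 × 7e-05 = 18340 bits.

18300 bits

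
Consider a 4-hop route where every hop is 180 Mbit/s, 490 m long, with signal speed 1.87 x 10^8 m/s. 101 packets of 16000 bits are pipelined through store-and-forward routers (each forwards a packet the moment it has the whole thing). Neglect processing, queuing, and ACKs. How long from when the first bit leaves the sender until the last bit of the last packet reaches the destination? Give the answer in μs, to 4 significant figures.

Per-hop transmission t_tx = L/R = 16000/180000000 = 88.8889 μs.
Per-hop propagation t_prop = 490/187000000 = 2.62032 μs.
Pipeline fill: first packet needs 4·t_tx to clear all hops; remaining 100 packets each add one t_tx.
Total = (4+101-1)·t_tx + 4·t_prop = 104·88.8889 + 4·2.62032 = 9255 μs.

9255 μs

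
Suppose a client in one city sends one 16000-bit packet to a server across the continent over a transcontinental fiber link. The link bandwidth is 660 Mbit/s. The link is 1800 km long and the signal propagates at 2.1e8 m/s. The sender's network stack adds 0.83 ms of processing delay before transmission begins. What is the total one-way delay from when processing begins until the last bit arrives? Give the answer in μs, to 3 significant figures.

Transmission delay = L/R = 16000 / 660000000 = 24.2424 μs.
Propagation delay = d/s = 1800000 m / 210000000 m/s = 8571.43 μs.
Plus processing delay 0.83 ms = 830 μs.
Total = 9430 μs.

9430 μs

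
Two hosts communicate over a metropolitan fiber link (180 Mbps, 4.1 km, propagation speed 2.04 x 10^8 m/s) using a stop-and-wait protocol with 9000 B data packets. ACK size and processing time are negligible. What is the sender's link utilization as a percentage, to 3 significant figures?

90.9 %

t_tx = L/R = 72000/180000000 = 0.0004 s.
t_prop = 4100/204000000 = 2.0098e-05 s; RTT = 4.01961e-05 s.
Cycle = t_tx + RTT = 0.000440196 s.
Utilization = t_tx / cycle = 0.0004/0.000440196 = 90.9 %.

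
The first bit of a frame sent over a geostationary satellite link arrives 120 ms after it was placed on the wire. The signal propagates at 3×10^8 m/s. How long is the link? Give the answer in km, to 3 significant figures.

36000 km

d = s × t_prop = 300000000 × 0.12 = 36000 km.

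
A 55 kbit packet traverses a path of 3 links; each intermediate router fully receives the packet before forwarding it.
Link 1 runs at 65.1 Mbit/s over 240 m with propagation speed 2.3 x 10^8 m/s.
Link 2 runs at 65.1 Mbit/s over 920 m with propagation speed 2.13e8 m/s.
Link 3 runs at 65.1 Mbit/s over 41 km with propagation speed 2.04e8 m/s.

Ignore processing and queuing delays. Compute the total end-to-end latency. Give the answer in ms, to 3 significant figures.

L = 55000 bits.
Transmission delay per hop = L/R = 55000/6.51e+07 = 0.844854 ms; 3 hops → 2.53456 ms.
Propagation delays (d/s per hop): 0.00104348, 0.00431925, 0.20098 ms; sum = 0.206343 ms.
End-to-end = 2.74 ms.

2.74 ms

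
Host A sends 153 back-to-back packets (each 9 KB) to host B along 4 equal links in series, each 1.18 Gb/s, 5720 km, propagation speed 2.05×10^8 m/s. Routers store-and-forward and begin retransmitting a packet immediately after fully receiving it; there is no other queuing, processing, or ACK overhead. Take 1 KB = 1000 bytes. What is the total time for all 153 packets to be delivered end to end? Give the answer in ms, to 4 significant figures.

121.1 ms

Per-hop transmission t_tx = L/R = 72000/1180000000 = 0.0610169 ms.
Per-hop propagation t_prop = 5720000/2.05e+08 = 27.9024 ms.
Pipeline fill: first packet needs 4·t_tx to clear all hops; remaining 152 packets each add one t_tx.
Total = (4+153-1)·t_tx + 4·t_prop = 156·0.0610169 + 4·27.9024 = 121.1 ms.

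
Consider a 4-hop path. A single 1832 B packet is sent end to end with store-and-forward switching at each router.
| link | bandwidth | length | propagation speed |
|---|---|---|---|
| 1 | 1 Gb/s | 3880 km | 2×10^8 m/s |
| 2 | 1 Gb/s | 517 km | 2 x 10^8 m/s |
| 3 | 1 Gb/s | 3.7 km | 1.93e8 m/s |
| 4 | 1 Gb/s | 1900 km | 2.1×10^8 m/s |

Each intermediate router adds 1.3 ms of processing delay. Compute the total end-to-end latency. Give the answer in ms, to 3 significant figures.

35.0 ms

L = 1832 × 8 = 14656 bits.
Transmission delay per hop = L/R = 14656/1000000000 = 0.014656 ms; 4 hops → 0.058624 ms.
Propagation delays (d/s per hop): 19.4, 2.585, 0.019171, 9.04762 ms; sum = 31.0518 ms.
Processing at 3 router(s): 3 × 1.3 ms = 3.9 ms.
End-to-end = 35.0 ms.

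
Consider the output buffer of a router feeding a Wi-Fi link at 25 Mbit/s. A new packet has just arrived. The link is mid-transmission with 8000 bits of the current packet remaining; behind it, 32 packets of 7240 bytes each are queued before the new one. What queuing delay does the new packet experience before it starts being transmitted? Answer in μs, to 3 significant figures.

74500 μs

Each queued packet: L/R = 57920/25000000 = 2316.8 μs.
32 queued → 74137.6 μs.
Plus remaining 8000 bits of current packet: 320 μs.
Queuing delay = 74500 μs.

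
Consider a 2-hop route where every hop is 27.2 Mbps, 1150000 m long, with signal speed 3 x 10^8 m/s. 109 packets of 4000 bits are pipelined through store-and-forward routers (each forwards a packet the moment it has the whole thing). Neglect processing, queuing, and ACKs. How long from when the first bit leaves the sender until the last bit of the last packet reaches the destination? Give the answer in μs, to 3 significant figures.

Per-hop transmission t_tx = L/R = 4000/27200000 = 147.059 μs.
Per-hop propagation t_prop = 1150000/300000000 = 3833.33 μs.
Pipeline fill: first packet needs 2·t_tx to clear all hops; remaining 108 packets each add one t_tx.
Total = (2+109-1)·t_tx + 2·t_prop = 110·147.059 + 2·3833.33 = 23800 μs.

23800 μs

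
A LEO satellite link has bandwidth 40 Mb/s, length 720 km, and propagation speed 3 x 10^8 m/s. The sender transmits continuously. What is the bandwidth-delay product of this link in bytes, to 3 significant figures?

12000 bytes

Propagation delay = 720000 / 300000000 = 0.0024 s.
BDP = R × t_prop = 40000000 × 0.0024 = 96000 bits.
In bytes: 96000/8 = 12000 bytes.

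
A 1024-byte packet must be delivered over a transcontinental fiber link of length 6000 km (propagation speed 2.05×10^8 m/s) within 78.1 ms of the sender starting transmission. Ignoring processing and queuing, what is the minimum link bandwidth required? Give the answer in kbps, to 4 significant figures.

167.8 kbps

L = 8192 bits.
Propagation delay = 6000000 / 2.05e+08 = 29.2683 ms.
Transmission budget = 78.1 − 29.2683 = 48.8317 ms.
R ≥ L / t_tx = 8192 bits / 0.0488317 s = 167.8 kbps.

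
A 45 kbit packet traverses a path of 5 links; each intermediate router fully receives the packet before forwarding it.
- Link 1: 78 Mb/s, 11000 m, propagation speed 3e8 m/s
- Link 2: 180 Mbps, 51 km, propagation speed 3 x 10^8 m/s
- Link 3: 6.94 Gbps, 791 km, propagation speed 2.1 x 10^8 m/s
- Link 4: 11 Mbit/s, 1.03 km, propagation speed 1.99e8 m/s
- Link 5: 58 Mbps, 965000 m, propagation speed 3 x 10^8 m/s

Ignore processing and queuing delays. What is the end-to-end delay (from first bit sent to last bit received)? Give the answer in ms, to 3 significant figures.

L = 45000 bits.
Transmission delays (L/R per hop): 0.576923, 0.25, 0.00648415, 4.09091, 0.775862 ms; sum = 5.70018 ms.
Propagation delays (d/s per hop): 0.0366667, 0.17, 3.76667, 0.00517588, 3.21667 ms; sum = 7.19518 ms.
End-to-end = 12.9 ms.

12.9 ms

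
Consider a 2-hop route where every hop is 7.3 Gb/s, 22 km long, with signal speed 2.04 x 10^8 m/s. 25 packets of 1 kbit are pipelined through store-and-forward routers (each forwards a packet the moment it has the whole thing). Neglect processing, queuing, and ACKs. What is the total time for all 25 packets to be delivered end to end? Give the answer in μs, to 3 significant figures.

219 μs

Per-hop transmission t_tx = L/R = 1000/7300000000 = 0.136986 μs.
Per-hop propagation t_prop = 22000/204000000 = 107.843 μs.
Pipeline fill: first packet needs 2·t_tx to clear all hops; remaining 24 packets each add one t_tx.
Total = (2+25-1)·t_tx + 2·t_prop = 26·0.136986 + 2·107.843 = 219 μs.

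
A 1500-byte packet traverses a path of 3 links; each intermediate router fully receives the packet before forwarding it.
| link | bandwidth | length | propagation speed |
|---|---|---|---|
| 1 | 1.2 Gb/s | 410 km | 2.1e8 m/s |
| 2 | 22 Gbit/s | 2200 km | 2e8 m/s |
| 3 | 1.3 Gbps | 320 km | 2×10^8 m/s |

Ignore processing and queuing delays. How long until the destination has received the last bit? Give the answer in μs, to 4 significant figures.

L = 1500 × 8 = 12000 bits.
Transmission delays (L/R per hop): 10, 0.545455, 9.23077 μs; sum = 19.7762 μs.
Propagation delays (d/s per hop): 1952.38, 11000, 1600 μs; sum = 14552.4 μs.
End-to-end = 14570 μs.

14570 μs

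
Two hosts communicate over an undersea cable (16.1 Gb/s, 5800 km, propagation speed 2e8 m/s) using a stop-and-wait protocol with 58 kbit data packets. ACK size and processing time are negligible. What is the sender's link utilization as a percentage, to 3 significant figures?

t_tx = L/R = 58000/1.61e+10 = 3.60248e-06 s.
t_prop = 5800000/200000000 = 0.029 s; RTT = 0.058 s.
Cycle = t_tx + RTT = 0.0580036 s.
Utilization = t_tx / cycle = 3.60248e-06/0.0580036 = 0.00621 %.

0.00621 %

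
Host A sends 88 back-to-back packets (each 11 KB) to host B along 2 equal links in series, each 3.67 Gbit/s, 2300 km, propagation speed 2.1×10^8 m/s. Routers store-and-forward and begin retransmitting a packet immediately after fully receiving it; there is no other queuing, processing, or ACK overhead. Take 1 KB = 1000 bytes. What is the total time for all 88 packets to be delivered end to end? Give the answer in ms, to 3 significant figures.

24.0 ms

Per-hop transmission t_tx = L/R = 88000/3670000000 = 0.0239782 ms.
Per-hop propagation t_prop = 2300000/210000000 = 10.9524 ms.
Pipeline fill: first packet needs 2·t_tx to clear all hops; remaining 87 packets each add one t_tx.
Total = (2+88-1)·t_tx + 2·t_prop = 89·0.0239782 + 2·10.9524 = 24.0 ms.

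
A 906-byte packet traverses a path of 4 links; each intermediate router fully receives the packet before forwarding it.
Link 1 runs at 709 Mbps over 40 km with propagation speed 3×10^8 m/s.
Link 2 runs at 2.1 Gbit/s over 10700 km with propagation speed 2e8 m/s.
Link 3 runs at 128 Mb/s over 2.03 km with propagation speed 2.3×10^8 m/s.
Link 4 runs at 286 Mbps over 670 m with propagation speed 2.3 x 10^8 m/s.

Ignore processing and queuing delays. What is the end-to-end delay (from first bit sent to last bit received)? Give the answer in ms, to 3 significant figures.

L = 906 × 8 = 7248 bits.
Transmission delays (L/R per hop): 0.0102228, 0.00345143, 0.056625, 0.0253427 ms; sum = 0.0956419 ms.
Propagation delays (d/s per hop): 0.133333, 53.5, 0.00882609, 0.00291304 ms; sum = 53.6451 ms.
End-to-end = 53.7 ms.

53.7 ms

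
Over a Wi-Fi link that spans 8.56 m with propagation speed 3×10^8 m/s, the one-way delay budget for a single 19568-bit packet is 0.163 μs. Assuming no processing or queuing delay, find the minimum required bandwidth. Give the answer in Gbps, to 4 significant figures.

Propagation delay = 8.56 / 300000000 = 0.0285333 μs.
Transmission budget = 0.163 − 0.0285333 = 0.134467 μs.
R ≥ L / t_tx = 19568 bits / 1.34467e-07 s = 145.5 Gbps.

145.5 Gbps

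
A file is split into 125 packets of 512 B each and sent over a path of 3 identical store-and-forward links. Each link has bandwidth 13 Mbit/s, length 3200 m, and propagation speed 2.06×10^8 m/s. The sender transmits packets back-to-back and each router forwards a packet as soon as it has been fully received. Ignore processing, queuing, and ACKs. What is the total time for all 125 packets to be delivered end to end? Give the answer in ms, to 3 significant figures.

Per-hop transmission t_tx = L/R = 4096/13000000 = 0.315077 ms.
Per-hop propagation t_prop = 3200/206000000 = 0.015534 ms.
Pipeline fill: first packet needs 3·t_tx to clear all hops; remaining 124 packets each add one t_tx.
Total = (3+125-1)·t_tx + 3·t_prop = 127·0.315077 + 3·0.015534 = 40.1 ms.

40.1 ms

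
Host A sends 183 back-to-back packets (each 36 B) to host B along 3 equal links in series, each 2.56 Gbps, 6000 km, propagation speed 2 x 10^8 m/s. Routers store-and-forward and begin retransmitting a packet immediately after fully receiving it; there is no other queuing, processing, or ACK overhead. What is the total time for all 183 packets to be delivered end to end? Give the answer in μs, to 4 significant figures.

90020 μs

Per-hop transmission t_tx = L/R = 288/2560000000 = 0.1125 μs.
Per-hop propagation t_prop = 6000000/200000000 = 30000 μs.
Pipeline fill: first packet needs 3·t_tx to clear all hops; remaining 182 packets each add one t_tx.
Total = (3+183-1)·t_tx + 3·t_prop = 185·0.1125 + 3·30000 = 90020 μs.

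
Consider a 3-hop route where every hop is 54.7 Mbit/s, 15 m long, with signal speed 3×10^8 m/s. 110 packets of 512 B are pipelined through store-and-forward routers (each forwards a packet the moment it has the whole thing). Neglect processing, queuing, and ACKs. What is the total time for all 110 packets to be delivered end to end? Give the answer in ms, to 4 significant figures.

8.387 ms

Per-hop transmission t_tx = L/R = 4096/54700000 = 0.0748812 ms.
Per-hop propagation t_prop = 15/300000000 = 5e-05 ms.
Pipeline fill: first packet needs 3·t_tx to clear all hops; remaining 109 packets each add one t_tx.
Total = (3+110-1)·t_tx + 3·t_prop = 112·0.0748812 + 3·5e-05 = 8.387 ms.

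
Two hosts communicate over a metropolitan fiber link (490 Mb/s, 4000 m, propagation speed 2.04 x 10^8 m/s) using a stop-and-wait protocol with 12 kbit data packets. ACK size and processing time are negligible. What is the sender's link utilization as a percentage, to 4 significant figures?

t_tx = L/R = 12000/490000000 = 2.44898e-05 s.
t_prop = 4000/204000000 = 1.96078e-05 s; RTT = 3.92157e-05 s.
Cycle = t_tx + RTT = 6.37055e-05 s.
Utilization = t_tx / cycle = 2.44898e-05/6.37055e-05 = 38.44 %.

38.44 %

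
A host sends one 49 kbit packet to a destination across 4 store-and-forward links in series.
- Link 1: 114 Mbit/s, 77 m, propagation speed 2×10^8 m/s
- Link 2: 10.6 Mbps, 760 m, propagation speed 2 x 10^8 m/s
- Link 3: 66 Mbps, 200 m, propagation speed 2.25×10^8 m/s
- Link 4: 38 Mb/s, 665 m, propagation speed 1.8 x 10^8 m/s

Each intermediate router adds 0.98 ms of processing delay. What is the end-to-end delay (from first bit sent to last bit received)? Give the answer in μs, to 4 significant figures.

L = 49000 bits.
Transmission delays (L/R per hop): 429.825, 4622.64, 742.424, 1289.47 μs; sum = 7084.36 μs.
Propagation delays (d/s per hop): 0.385, 3.8, 0.888889, 3.69444 μs; sum = 8.76833 μs.
Processing at 3 router(s): 3 × 0.98 ms = 2940 μs.
End-to-end = 10030 μs.

10030 μs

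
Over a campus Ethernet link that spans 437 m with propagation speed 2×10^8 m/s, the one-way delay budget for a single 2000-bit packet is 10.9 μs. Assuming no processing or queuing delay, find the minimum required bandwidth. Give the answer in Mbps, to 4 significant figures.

229.5 Mbps

Propagation delay = 437 / 200000000 = 2.185 μs.
Transmission budget = 10.9 − 2.185 = 8.715 μs.
R ≥ L / t_tx = 2000 bits / 8.715e-06 s = 229.5 Mbps.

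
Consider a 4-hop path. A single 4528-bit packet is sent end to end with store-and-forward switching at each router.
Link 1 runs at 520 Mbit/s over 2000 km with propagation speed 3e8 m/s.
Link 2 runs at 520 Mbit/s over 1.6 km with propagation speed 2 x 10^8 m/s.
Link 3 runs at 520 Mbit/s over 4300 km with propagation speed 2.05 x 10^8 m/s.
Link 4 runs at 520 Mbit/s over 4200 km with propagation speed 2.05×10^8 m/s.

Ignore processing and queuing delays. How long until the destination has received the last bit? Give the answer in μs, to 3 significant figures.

48200 μs

Transmission delay per hop = L/R = 4528/520000000 = 8.70769 μs; 4 hops → 34.8308 μs.
Propagation delays (d/s per hop): 6666.67, 8, 20975.6, 20487.8 μs; sum = 48138.1 μs.
End-to-end = 48200 μs.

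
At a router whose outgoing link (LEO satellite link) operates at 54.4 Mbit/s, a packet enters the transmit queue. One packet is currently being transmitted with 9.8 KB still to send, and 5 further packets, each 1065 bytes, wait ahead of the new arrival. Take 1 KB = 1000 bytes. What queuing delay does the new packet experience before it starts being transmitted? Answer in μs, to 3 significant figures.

2220 μs

Each queued packet: L/R = 8520/54400000 = 156.618 μs.
5 queued → 783.088 μs.
Plus remaining 78400 bits of current packet: 1441.18 μs.
Queuing delay = 2220 μs.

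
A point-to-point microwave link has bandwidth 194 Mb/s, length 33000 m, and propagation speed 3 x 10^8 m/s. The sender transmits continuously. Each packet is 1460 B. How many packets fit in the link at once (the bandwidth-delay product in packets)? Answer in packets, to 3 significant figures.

Propagation delay = 33000 / 300000000 = 0.00011 s.
BDP = R × t_prop = 194000000 × 0.00011 = 21340 bits.
In packets of 11680 bits: 1.83 packets.

1.83 packets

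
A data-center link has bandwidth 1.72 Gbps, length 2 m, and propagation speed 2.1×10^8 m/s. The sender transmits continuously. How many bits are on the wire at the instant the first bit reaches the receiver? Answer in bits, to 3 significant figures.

16.4 bits

Propagation delay = 2 / 210000000 = 9.52381e-09 s.
BDP = R × t_prop = 1720000000 × 9.52381e-09 = 16.381 bits.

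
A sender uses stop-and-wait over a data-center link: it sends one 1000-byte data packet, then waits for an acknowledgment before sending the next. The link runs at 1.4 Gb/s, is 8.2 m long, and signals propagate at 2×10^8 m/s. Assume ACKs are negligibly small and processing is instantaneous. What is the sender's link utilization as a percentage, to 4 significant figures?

t_tx = L/R = 8000/1400000000 = 5.71429e-06 s.
t_prop = 8.2/200000000 = 4.1e-08 s; RTT = 8.2e-08 s.
Cycle = t_tx + RTT = 5.79629e-06 s.
Utilization = t_tx / cycle = 5.71429e-06/5.79629e-06 = 98.59 %.

98.59 %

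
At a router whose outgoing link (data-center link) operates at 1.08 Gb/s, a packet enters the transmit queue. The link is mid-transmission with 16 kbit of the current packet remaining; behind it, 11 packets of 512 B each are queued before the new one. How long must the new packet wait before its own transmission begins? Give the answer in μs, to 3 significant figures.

Each queued packet: L/R = 4096/1080000000 = 3.79259 μs.
11 queued → 41.7185 μs.
Plus remaining 16000 bits of current packet: 14.8148 μs.
Queuing delay = 56.5 μs.

56.5 μs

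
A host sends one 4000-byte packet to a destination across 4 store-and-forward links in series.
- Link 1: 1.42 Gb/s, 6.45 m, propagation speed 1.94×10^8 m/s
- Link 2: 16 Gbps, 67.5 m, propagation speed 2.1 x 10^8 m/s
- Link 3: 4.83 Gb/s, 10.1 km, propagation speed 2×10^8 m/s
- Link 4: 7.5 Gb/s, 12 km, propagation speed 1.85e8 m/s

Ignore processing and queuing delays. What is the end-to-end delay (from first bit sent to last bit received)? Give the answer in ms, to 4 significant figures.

L = 4000 × 8 = 32000 bits.
Transmission delays (L/R per hop): 0.0225352, 0.002, 0.00662526, 0.00426667 ms; sum = 0.0354271 ms.
Propagation delays (d/s per hop): 3.32474e-05, 0.000321429, 0.0505, 0.0648649 ms; sum = 0.11572 ms.
End-to-end = 0.1511 ms.

0.1511 ms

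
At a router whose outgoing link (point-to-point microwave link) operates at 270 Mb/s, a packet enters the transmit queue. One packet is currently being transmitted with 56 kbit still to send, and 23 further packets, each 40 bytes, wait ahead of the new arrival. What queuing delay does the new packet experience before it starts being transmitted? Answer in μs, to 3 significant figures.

Each queued packet: L/R = 320/270000000 = 1.18519 μs.
23 queued → 27.2593 μs.
Plus remaining 56000 bits of current packet: 207.407 μs.
Queuing delay = 235 μs.

235 μs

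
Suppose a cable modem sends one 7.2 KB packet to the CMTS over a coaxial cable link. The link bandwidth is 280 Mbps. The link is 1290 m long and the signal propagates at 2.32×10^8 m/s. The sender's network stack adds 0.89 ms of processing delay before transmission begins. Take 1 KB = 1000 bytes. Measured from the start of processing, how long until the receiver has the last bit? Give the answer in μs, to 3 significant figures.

L = 57600 bits.
Transmission delay = L/R = 57600 / 280000000 = 205.714 μs.
Propagation delay = d/s = 1290 m / 2.32e+08 m/s = 5.56034 μs.
Plus processing delay 0.89 ms = 890 μs.
Total = 1100 μs.

1100 μs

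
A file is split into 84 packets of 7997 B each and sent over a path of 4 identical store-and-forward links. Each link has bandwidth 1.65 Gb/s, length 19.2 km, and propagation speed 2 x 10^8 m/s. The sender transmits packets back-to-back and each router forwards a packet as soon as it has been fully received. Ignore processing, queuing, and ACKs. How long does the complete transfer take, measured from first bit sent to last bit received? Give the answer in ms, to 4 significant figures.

Per-hop transmission t_tx = L/R = 63976/1650000000 = 0.0387733 ms.
Per-hop propagation t_prop = 19200/200000000 = 0.096 ms.
Pipeline fill: first packet needs 4·t_tx to clear all hops; remaining 83 packets each add one t_tx.
Total = (4+84-1)·t_tx + 4·t_prop = 87·0.0387733 + 4·0.096 = 3.757 ms.

3.757 ms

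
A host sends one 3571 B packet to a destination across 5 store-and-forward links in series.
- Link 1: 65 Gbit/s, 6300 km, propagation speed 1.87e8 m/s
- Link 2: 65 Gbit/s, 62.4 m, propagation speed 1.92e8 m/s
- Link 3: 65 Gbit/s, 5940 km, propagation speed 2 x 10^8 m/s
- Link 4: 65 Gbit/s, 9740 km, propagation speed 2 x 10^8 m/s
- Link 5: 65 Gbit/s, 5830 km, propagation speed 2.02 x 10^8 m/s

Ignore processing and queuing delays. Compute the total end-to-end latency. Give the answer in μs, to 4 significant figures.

L = 3571 × 8 = 28568 bits.
Transmission delay per hop = L/R = 28568/65000000000 = 0.439508 μs; 5 hops → 2.19754 μs.
Propagation delays (d/s per hop): 33689.8, 0.325, 29700, 48700, 28861.4 μs; sum = 140952 μs.
End-to-end = 141000 μs.

141000 μs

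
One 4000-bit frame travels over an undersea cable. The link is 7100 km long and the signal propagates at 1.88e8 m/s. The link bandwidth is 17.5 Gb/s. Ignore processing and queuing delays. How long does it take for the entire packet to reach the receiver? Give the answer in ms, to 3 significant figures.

Transmission delay = L/R = 4000 / 17500000000 = 0.000228571 ms.
Propagation delay = d/s = 7100000 m / 188000000 m/s = 37.766 ms.
Total = 37.8 ms.

37.8 ms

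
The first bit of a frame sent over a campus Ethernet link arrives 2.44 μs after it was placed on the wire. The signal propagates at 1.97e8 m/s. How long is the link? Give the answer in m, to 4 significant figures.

480.7 m

d = s × t_prop = 197000000 × 2.44e-06 = 480.7 m.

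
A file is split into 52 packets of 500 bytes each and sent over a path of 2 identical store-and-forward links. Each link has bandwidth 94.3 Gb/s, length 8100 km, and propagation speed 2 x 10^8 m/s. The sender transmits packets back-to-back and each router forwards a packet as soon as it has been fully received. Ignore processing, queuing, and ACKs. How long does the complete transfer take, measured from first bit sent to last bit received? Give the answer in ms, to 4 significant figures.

81.00 ms

Per-hop transmission t_tx = L/R = 4000/94300000000 = 4.24178e-05 ms.
Per-hop propagation t_prop = 8100000/200000000 = 40.5 ms.
Pipeline fill: first packet needs 2·t_tx to clear all hops; remaining 51 packets each add one t_tx.
Total = (2+52-1)·t_tx + 2·t_prop = 53·4.24178e-05 + 2·40.5 = 81.00 ms.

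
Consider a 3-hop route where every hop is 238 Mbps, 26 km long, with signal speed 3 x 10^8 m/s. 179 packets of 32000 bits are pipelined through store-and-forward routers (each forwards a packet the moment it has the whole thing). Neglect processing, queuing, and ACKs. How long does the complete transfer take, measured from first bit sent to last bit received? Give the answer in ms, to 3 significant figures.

Per-hop transmission t_tx = L/R = 32000/238000000 = 0.134454 ms.
Per-hop propagation t_prop = 26000/300000000 = 0.0866667 ms.
Pipeline fill: first packet needs 3·t_tx to clear all hops; remaining 178 packets each add one t_tx.
Total = (3+179-1)·t_tx + 3·t_prop = 181·0.134454 + 3·0.0866667 = 24.6 ms.

24.6 ms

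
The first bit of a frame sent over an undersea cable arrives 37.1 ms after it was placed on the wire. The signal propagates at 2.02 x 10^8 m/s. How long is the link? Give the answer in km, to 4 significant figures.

d = s × t_prop = 202000000 × 0.0371 = 7494 km.

7494 km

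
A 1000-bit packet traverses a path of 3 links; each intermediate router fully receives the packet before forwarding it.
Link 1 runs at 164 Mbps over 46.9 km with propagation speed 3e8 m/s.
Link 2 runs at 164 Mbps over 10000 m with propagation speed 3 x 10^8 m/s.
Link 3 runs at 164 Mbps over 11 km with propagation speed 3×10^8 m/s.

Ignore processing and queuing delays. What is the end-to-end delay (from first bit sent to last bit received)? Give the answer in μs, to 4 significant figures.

244.6 μs

Transmission delay per hop = L/R = 1000/164000000 = 6.09756 μs; 3 hops → 18.2927 μs.
Propagation delays (d/s per hop): 156.333, 33.3333, 36.6667 μs; sum = 226.333 μs.
End-to-end = 244.6 μs.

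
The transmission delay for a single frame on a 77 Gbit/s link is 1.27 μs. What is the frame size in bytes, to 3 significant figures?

L = R × t_tx = 77000000000 b/s × 1.27e-06 s = 97790 bits.
In bytes: 97790 / 8 = 12200 bytes.

12200 bytes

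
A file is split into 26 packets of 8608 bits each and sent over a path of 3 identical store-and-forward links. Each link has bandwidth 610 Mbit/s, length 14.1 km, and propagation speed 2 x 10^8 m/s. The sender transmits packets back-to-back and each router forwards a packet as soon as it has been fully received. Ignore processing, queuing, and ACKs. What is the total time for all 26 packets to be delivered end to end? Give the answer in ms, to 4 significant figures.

Per-hop transmission t_tx = L/R = 8608/610000000 = 0.0141115 ms.
Per-hop propagation t_prop = 14100/200000000 = 0.0705 ms.
Pipeline fill: first packet needs 3·t_tx to clear all hops; remaining 25 packets each add one t_tx.
Total = (3+26-1)·t_tx + 3·t_prop = 28·0.0141115 + 3·0.0705 = 0.6066 ms.

0.6066 ms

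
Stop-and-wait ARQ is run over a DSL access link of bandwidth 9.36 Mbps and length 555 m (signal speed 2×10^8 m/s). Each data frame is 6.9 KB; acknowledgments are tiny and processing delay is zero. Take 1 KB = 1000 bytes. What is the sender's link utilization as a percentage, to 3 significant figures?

t_tx = L/R = 55200/9360000 = 0.00589744 s.
t_prop = 555/200000000 = 2.775e-06 s; RTT = 5.55e-06 s.
Cycle = t_tx + RTT = 0.00590299 s.
Utilization = t_tx / cycle = 0.00589744/0.00590299 = 99.9 %.

99.9 %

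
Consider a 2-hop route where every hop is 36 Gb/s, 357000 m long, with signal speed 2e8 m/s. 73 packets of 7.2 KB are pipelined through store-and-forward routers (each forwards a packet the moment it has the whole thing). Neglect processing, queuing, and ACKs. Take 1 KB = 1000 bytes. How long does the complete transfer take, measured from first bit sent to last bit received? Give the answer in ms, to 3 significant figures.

3.69 ms

Per-hop transmission t_tx = L/R = 57600/36000000000 = 0.0016 ms.
Per-hop propagation t_prop = 357000/200000000 = 1.785 ms.
Pipeline fill: first packet needs 2·t_tx to clear all hops; remaining 72 packets each add one t_tx.
Total = (2+73-1)·t_tx + 2·t_prop = 74·0.0016 + 2·1.785 = 3.69 ms.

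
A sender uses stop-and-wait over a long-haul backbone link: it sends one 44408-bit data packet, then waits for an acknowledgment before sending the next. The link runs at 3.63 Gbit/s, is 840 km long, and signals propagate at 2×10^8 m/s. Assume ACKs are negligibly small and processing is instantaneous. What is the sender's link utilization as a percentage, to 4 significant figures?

0.1454 %

t_tx = L/R = 44408/3630000000 = 1.22336e-05 s.
t_prop = 840000/200000000 = 0.0042 s; RTT = 0.0084 s.
Cycle = t_tx + RTT = 0.00841223 s.
Utilization = t_tx / cycle = 1.22336e-05/0.00841223 = 0.1454 %.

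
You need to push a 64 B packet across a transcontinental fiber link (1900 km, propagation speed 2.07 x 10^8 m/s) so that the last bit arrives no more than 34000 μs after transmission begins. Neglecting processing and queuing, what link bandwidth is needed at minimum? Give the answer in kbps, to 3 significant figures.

L = 512 bits.
Propagation delay = 1900000 / 2.07e+08 = 9178.74 μs.
Transmission budget = 34000 − 9178.74 = 24821.3 μs.
R ≥ L / t_tx = 512 bits / 0.0248213 s = 20.6 kbps.

20.6 kbps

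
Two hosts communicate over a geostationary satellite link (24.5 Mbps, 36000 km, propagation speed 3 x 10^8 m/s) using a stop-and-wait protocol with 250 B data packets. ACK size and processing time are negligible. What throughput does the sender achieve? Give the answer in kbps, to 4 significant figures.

t_tx = L/R = 2000/24500000 = 8.16327e-05 s.
t_prop = 36000000/300000000 = 0.12 s; RTT = 0.24 s.
Cycle = t_tx + RTT = 0.240082 s.
Throughput = L / cycle = 2000 / 0.240082 = 8.330 kbps.

8.330 kbps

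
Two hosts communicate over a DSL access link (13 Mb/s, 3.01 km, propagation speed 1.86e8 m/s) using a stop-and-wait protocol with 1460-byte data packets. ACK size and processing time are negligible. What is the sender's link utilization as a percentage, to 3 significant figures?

96.5 %

t_tx = L/R = 11680/13000000 = 0.000898462 s.
t_prop = 3010/186000000 = 1.61828e-05 s; RTT = 3.23656e-05 s.
Cycle = t_tx + RTT = 0.000930827 s.
Utilization = t_tx / cycle = 0.000898462/0.000930827 = 96.5 %.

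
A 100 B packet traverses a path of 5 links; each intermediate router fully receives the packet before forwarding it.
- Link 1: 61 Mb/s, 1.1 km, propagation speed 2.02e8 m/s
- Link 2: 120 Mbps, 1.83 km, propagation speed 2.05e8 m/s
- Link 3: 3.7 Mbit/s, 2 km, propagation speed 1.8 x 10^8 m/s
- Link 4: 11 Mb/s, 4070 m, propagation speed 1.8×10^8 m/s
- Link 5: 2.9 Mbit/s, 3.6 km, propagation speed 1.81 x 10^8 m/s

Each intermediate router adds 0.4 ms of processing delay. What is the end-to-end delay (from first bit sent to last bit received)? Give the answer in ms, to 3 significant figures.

2.25 ms

L = 100 × 8 = 800 bits.
Transmission delays (L/R per hop): 0.0131148, 0.00666667, 0.216216, 0.0727273, 0.275862 ms; sum = 0.584587 ms.
Propagation delays (d/s per hop): 0.00544554, 0.00892683, 0.0111111, 0.0226111, 0.0198895 ms; sum = 0.0679841 ms.
Processing at 4 router(s): 4 × 0.4 ms = 1.6 ms.
End-to-end = 2.25 ms.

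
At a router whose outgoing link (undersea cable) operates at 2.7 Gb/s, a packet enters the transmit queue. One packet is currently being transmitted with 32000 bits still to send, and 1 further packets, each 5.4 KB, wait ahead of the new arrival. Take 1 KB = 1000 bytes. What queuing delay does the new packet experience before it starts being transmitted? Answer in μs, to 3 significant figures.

Each queued packet: L/R = 43200/2700000000 = 16 μs.
1 queued → 16 μs.
Plus remaining 32000 bits of current packet: 11.8519 μs.
Queuing delay = 27.9 μs.

27.9 μs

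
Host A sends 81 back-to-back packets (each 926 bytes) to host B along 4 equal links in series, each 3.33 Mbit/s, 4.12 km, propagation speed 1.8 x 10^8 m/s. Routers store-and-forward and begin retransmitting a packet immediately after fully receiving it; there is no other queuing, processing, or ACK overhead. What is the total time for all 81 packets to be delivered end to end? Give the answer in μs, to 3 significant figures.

Per-hop transmission t_tx = L/R = 7408/3330000 = 2224.62 μs.
Per-hop propagation t_prop = 4120/180000000 = 22.8889 μs.
Pipeline fill: first packet needs 4·t_tx to clear all hops; remaining 80 packets each add one t_tx.
Total = (4+81-1)·t_tx + 4·t_prop = 84·2224.62 + 4·22.8889 = 187000 μs.

187000 μs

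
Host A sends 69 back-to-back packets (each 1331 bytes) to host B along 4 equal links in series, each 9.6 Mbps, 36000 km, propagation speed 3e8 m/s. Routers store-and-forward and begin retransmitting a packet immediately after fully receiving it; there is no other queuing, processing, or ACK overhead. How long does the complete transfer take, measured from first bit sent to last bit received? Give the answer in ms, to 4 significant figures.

Per-hop transmission t_tx = L/R = 10648/9600000 = 1.10917 ms.
Per-hop propagation t_prop = 36000000/300000000 = 120 ms.
Pipeline fill: first packet needs 4·t_tx to clear all hops; remaining 68 packets each add one t_tx.
Total = (4+69-1)·t_tx + 4·t_prop = 72·1.10917 + 4·120 = 559.9 ms.

559.9 ms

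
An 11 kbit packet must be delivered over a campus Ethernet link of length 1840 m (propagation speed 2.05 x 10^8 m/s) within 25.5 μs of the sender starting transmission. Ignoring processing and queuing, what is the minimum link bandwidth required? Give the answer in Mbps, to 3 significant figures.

Propagation delay = 1840 / 2.05e+08 = 8.97561 μs.
Transmission budget = 25.5 − 8.97561 = 16.5244 μs.
R ≥ L / t_tx = 11000 bits / 1.65244e-05 s = 666 Mbps.

666 Mbps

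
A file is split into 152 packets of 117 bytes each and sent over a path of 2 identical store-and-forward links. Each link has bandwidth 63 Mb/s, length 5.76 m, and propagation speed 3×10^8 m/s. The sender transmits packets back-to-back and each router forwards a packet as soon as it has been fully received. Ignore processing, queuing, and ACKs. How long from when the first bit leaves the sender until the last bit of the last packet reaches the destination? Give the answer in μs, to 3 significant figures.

Per-hop transmission t_tx = L/R = 936/63000000 = 14.8571 μs.
Per-hop propagation t_prop = 5.76/300000000 = 0.0192 μs.
Pipeline fill: first packet needs 2·t_tx to clear all hops; remaining 151 packets each add one t_tx.
Total = (2+152-1)·t_tx + 2·t_prop = 153·14.8571 + 2·0.0192 = 2270 μs.

2270 μs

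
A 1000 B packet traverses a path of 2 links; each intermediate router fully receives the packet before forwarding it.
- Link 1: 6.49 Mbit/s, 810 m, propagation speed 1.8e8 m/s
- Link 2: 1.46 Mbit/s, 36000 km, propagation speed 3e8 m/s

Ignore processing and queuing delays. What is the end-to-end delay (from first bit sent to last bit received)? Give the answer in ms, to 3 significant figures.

L = 1000 × 8 = 8000 bits.
Transmission delays (L/R per hop): 1.23267, 5.47945 ms; sum = 6.71212 ms.
Propagation delays (d/s per hop): 0.0045, 120 ms; sum = 120.005 ms.
End-to-end = 127 ms.

127 ms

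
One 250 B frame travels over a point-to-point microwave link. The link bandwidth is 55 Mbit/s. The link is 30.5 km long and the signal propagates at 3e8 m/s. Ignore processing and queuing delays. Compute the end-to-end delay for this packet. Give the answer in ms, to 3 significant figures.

L = 250 × 8 = 2000 bits.
Transmission delay = L/R = 2000 / 55000000 = 0.0363636 ms.
Propagation delay = d/s = 30500 m / 300000000 m/s = 0.101667 ms.
Total = 0.138 ms.

0.138 ms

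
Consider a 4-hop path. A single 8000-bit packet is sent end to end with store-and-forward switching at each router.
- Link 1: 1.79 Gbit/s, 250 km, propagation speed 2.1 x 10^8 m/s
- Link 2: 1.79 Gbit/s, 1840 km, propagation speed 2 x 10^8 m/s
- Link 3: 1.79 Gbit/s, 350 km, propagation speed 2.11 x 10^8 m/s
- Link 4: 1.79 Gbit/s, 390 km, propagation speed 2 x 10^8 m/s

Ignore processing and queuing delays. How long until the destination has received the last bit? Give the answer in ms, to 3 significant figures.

Transmission delay per hop = L/R = 8000/1790000000 = 0.00446927 ms; 4 hops → 0.0178771 ms.
Propagation delays (d/s per hop): 1.19048, 9.2, 1.65877, 1.95 ms; sum = 13.9992 ms.
End-to-end = 14.0 ms.

14.0 ms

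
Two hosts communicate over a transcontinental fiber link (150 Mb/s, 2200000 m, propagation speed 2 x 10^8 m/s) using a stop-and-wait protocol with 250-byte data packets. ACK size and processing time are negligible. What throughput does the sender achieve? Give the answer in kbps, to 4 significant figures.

90.85 kbps

t_tx = L/R = 2000/150000000 = 1.33333e-05 s.
t_prop = 2200000/200000000 = 0.011 s; RTT = 0.022 s.
Cycle = t_tx + RTT = 0.0220133 s.
Throughput = L / cycle = 2000 / 0.0220133 = 90.85 kbps.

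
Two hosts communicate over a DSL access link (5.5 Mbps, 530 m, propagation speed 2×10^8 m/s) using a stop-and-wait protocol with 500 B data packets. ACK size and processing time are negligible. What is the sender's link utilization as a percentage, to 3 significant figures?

99.3 %

t_tx = L/R = 4000/5500000 = 0.000727273 s.
t_prop = 530/200000000 = 2.65e-06 s; RTT = 5.3e-06 s.
Cycle = t_tx + RTT = 0.000732573 s.
Utilization = t_tx / cycle = 0.000727273/0.000732573 = 99.3 %.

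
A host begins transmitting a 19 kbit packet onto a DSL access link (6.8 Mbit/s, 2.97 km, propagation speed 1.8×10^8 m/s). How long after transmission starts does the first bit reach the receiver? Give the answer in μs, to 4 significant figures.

First bit experiences only propagation delay: d/s = 2970/180000000 = 16.50 μs.

16.50 μs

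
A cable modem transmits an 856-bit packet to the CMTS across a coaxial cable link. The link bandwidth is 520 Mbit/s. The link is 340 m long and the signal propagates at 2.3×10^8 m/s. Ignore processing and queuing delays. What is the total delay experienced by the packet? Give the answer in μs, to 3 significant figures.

Transmission delay = L/R = 856 / 520000000 = 1.64615 μs.
Propagation delay = d/s = 340 m / 2.3e+08 m/s = 1.47826 μs.
Total = 3.12 μs.

3.12 μs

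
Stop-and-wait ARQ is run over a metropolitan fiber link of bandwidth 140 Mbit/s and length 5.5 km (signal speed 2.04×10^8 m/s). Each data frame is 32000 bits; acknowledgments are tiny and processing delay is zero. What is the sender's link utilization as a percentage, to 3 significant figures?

t_tx = L/R = 32000/140000000 = 0.000228571 s.
t_prop = 5500/204000000 = 2.69608e-05 s; RTT = 5.39216e-05 s.
Cycle = t_tx + RTT = 0.000282493 s.
Utilization = t_tx / cycle = 0.000228571/0.000282493 = 80.9 %.

80.9 %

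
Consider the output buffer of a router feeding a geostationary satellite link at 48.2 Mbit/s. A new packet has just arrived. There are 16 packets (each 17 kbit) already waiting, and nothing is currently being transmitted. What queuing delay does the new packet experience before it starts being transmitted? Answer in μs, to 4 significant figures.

5643 μs

Each queued packet: L/R = 17000/48200000 = 352.697 μs.
16 queued → 5643.15 μs.
Queuing delay = 5643 μs.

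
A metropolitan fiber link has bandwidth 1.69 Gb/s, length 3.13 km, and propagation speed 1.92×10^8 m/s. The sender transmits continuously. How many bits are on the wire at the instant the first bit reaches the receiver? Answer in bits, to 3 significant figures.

27600 bits

Propagation delay = 3130 / 192000000 = 1.63021e-05 s.
BDP = R × t_prop = 1690000000 × 1.63021e-05 = 27550.5 bits.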